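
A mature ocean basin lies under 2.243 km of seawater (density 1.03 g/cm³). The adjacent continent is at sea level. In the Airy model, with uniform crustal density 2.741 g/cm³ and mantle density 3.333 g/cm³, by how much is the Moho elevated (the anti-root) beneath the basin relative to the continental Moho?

For local isostatic compensation: replacing crust with seawater at the top is compensated by replacing crust with mantle at the base: d (ρ_c − ρ_w) = a (ρ_m − ρ_c).
a = d (ρ_c − ρ_w)/(ρ_m − ρ_c) = 2.243 km × 1.711/0.592 = 6.48 km.

6.48 km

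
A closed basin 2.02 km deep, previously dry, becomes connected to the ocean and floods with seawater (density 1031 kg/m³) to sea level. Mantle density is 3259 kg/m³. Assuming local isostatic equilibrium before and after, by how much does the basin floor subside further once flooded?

After flooding the water column is d + s deep. Its weight must equal the weight of mantle displaced by the extra subsidence s: (d + s) ρ_w = s ρ_m.
s = d ρ_w / (ρ_m − ρ_w) = 2.02 km × 1031/(3259 − 1031) = 0.935 km.

0.935 km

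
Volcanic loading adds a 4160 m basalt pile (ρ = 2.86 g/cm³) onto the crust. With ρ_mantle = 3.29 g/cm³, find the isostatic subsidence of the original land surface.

Subaerial loading: s = t ρ_load / ρ_m.
s = 4160 m × 2.86/3.29 = 3620 m.

3620 m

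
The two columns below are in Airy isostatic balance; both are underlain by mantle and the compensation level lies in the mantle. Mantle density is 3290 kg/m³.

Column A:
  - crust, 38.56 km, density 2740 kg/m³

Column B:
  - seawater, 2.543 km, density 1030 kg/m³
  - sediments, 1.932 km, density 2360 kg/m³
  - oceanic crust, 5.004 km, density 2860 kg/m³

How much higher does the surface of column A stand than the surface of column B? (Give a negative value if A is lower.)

3.5 km

For any compensation level in the mantle, the mantle terms cancel and isostasy reduces to e = (Σt_A − Σt_B) − (Σ(ρt)_A − Σ(ρt)_B) / ρ_m.
Σt_A = 38.56 km; Σt_B = 9.479 km; Σ(ρt)_A = 105654.4; Σ(ρt)_B = 21490.25 (in km·kg/m³).
e = (38.56 − 9.479) − (105654.4 − 21490.25) / 3290 = 3.5 km.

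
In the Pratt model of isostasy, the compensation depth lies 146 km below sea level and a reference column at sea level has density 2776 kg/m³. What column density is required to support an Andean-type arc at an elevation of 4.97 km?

Pratt balance: ρ_ref D = ρ (D + h).
ρ = ρ_ref D/(D + h) = 2776 × 146 km/(146 km + 4.97 km) = 2680 kg/m³.

2680 kg/m³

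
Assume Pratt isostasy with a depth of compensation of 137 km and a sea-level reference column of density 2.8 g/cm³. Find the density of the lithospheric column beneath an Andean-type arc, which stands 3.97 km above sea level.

2.72 g/cm³

Pratt balance: ρ_ref D = ρ (D + h).
ρ = ρ_ref D/(D + h) = 2.8 × 137 km/(137 km + 3.97 km) = 2.72 g/cm³.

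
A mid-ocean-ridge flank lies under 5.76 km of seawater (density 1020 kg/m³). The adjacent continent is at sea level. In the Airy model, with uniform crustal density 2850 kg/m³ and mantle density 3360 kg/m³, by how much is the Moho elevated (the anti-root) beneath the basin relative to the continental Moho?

20.7 km

Isostatic balance requires: replacing crust with seawater at the top is compensated by replacing crust with mantle at the base: d (ρ_c − ρ_w) = a (ρ_m − ρ_c).
a = d (ρ_c − ρ_w)/(ρ_m − ρ_c) = 5.76 km × 1830/510 = 20.7 km.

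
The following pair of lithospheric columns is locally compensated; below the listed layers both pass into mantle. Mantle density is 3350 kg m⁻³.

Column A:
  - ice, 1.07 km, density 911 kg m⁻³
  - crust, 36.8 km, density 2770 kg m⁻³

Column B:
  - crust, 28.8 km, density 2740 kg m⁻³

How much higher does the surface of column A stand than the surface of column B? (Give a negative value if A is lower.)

1.91 km

For any compensation level in the mantle, the mantle terms cancel and isostasy reduces to e = (Σt_A − Σt_B) − (Σ(ρt)_A − Σ(ρt)_B) / ρ_m.
Σt_A = 37.87 km; Σt_B = 28.8 km; Σ(ρt)_A = 102910.77; Σ(ρt)_B = 78912 (in km·kg m⁻³).
e = (37.87 − 28.8) − (102910.77 − 78912) / 3350 = 1.91 km.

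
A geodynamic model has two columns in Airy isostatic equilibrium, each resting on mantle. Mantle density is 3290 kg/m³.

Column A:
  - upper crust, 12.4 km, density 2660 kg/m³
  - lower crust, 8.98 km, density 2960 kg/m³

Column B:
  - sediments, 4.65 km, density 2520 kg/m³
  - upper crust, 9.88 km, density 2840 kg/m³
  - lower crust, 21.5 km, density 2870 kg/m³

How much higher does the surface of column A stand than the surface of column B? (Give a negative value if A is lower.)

For any compensation level in the mantle, the mantle terms cancel and isostasy reduces to e = (Σt_A − Σt_B) − (Σ(ρt)_A − Σ(ρt)_B) / ρ_m.
Σt_A = 21.38 km; Σt_B = 36.03 km; Σ(ρt)_A = 59564.8; Σ(ρt)_B = 101482.2 (in km·kg/m³).
e = (21.38 − 36.03) − (59564.8 − 101482.2) / 3290 = −1.91 km.

−1.91 km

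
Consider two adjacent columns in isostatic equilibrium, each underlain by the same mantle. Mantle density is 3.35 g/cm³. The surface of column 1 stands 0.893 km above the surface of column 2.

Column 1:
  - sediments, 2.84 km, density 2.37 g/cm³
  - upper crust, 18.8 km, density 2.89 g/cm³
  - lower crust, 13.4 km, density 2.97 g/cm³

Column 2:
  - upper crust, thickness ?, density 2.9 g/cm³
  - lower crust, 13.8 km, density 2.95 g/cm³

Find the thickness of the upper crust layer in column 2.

17.8 km

Take the compensation level at the base of the deeper column (depth z_c below the surface of column 1) and equate Σ ρ_i t_i down to z_c; mantle fills any gap and the z_c terms cancel.
Column 1: 2.84×2.37 + 18.8×2.89 + 13.4×2.97 + (z_c − 35.04)×3.35
Column 2: 0.893×0 + x×2.9 + 13.8×2.95 + (z_c − 0.893 − 13.8 − x)×3.35
The z_c×3.35 term appears on both sides and cancels. Collect the known terms of each column as K = Σ(ρt)_known − 3.35 × (depth of known layers): K_1 = 100.8608 − 3.35×35.04 = −16.5232; K_2 = 40.71 − 3.35×(0.893 + 13.8) = −8.51155.
Balance: K_1 = K_2 − x×(3.35 − 2.9), so x = (K_2 − K_1)/(3.35 − 2.9) = 8.01165/0.45 = 17.8 km.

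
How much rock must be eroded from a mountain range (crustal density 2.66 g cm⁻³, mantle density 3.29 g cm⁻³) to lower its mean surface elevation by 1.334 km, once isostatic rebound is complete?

Net drop Δ = e − u = e − e ρ_c/ρ_m = e (ρ_m − ρ_c)/ρ_m.
e = Δ ρ_m/(ρ_m − ρ_c) = 1.334 km × 3.29/0.63 = 6.97 km.

6.97 km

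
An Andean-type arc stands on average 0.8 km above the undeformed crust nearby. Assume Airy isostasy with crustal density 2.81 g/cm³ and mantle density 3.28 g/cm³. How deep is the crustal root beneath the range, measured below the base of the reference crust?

4.78 km

By Archimedes' principle applied to the lithosphere: the weight of the topography is balanced by the buoyancy of the root, ρ_c h = (ρ_m − ρ_c) r.
r = h · ρ_c / (ρ_m − ρ_c) = 0.8 km × 2.81 / (3.28 − 2.81) = 4.78 km.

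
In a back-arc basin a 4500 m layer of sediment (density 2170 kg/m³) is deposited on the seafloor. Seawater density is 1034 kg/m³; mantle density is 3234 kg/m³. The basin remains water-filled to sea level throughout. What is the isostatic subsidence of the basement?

Submarine loading: the sediment displaces seawater, and the subsidence is in turn flooded, so s (ρ_m − ρ_w) = t (ρ_sed − ρ_w).
s = 4500 m × (2170 − 1034) / (3234 − 1034) = 2320 m.

2320 m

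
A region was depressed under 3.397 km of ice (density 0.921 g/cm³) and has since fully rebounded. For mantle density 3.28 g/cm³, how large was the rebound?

0.954 km

Removing the load lets mantle flow back in; uplift u satisfies ρ_ice t = ρ_m u.
u = t ρ_ice/ρ_m = 3.397 km × 0.921/3.28 = 0.954 km.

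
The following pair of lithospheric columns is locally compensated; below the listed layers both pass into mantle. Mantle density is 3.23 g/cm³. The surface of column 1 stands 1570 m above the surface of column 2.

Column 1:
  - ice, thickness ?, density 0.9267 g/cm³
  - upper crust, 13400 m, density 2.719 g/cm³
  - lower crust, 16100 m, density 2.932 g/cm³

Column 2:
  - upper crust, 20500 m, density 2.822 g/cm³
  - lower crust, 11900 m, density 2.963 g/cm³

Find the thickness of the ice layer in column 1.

2160 m

Take the compensation level at the base of the deeper column (depth z_c below the surface of column 1) and equate Σ ρ_i t_i down to z_c; mantle fills any gap and the z_c terms cancel.
Column 1: x×0.9267 + 13400×2.719 + 16100×2.932 + (z_c − 29500 − x)×3.23
Column 2: 1570×0 + 20500×2.822 + 11900×2.963 + (z_c − 1570 − 32400)×3.23
The z_c×3.23 term appears on both sides and cancels. Collect the known terms of each column as K = Σ(ρt)_known − 3.23 × (depth of known layers): K_1 = 83639.8 − 3.23×29500 = −11645.2; K_2 = 93110.7 − 3.23×(1570 + 32400) = −16612.4.
Balance: K_1 − x×(3.23 − 0.9267) = K_2, so x = (K_1 − K_2)/(3.23 − 0.9267) = 4967.2/2.3033 = 2160 m.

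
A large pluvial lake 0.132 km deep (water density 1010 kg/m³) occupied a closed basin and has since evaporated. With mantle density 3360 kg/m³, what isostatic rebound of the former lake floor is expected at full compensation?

0.0397 km

u = d ρ_w/ρ_m = 0.132 km × 1010/3360 = 0.0397 km.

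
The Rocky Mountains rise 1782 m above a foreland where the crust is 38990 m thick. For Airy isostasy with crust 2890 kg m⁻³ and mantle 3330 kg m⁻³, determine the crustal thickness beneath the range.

Root depth r = h ρ_c / (ρ_m − ρ_c) = 1782 m × 2890 / 440 = 11700 m.
Total thickness = T + h + r = 38990 m + 1782 m + 11700 m = 52500 m.

52500 m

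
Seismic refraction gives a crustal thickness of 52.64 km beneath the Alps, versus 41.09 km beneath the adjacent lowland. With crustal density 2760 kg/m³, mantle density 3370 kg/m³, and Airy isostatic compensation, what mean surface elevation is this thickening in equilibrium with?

2.09 km

Excess crust Δ = 52.64 km − 41.09 km = 11.55 km, split between elevation h and root r with h + r = Δ.
Airy balance ρ_c h = (ρ_m − ρ_c) r gives r = h ρ_c/(ρ_m − ρ_c), so h (1 + ρ_c/(ρ_m − ρ_c)) = Δ, i.e. h = Δ (ρ_m − ρ_c)/ρ_m.
h = 11.55 km × 610/3370 = 2.09 km.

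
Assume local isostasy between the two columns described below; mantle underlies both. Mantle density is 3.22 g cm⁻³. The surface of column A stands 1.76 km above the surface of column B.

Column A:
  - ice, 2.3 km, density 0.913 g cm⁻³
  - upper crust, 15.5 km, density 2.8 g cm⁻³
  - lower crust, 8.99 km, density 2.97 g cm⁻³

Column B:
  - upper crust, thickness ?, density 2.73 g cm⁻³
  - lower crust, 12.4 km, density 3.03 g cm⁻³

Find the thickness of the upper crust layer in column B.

12.3 km

Take the compensation level at the base of the deeper column (depth z_c below the surface of column A) and equate Σ ρ_i t_i down to z_c; mantle fills any gap and the z_c terms cancel.
Column A: 2.3×0.913 + 15.5×2.8 + 8.99×2.97 + (z_c − 26.79)×3.22
Column B: 1.76×0 + x×2.73 + 12.4×3.03 + (z_c − 1.76 − 12.4 − x)×3.22
The z_c×3.22 term appears on both sides and cancels. Collect the known terms of each column as K = Σ(ρt)_known − 3.22 × (depth of known layers): K_A = 72.2002 − 3.22×26.79 = −14.0636; K_B = 37.572 − 3.22×(1.76 + 12.4) = −8.0232.
Balance: K_A = K_B − x×(3.22 − 2.73), so x = (K_B − K_A)/(3.22 − 2.73) = 6.0404/0.49 = 12.3 km.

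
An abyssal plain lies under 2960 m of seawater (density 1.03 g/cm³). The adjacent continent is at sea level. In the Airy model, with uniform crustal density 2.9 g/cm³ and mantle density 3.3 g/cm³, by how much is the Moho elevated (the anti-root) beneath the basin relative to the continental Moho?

13800 m

In Airy isostatic equilibrium: replacing crust with seawater at the top is compensated by replacing crust with mantle at the base: d (ρ_c − ρ_w) = a (ρ_m − ρ_c).
a = d (ρ_c − ρ_w)/(ρ_m − ρ_c) = 2960 m × 1.87/0.4 = 13800 m.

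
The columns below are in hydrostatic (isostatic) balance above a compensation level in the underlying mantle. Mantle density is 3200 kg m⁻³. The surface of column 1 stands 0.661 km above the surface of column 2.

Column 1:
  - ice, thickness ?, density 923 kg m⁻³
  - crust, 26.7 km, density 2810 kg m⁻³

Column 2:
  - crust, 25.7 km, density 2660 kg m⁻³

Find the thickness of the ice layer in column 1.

Take the compensation level at the base of the deeper column (depth z_c below the surface of column 1) and equate Σ ρ_i t_i down to z_c; mantle fills any gap and the z_c terms cancel.
Column 1: x×923 + 26.7×2810 + (z_c − 26.7 − x)×3200
Column 2: 0.661×0 + 25.7×2660 + (z_c − 0.661 − 25.7)×3200
The z_c×3200 term appears on both sides and cancels. Collect the known terms of each column as K = Σ(ρt)_known − 3200 × (depth of known layers): K_1 = 75027 − 3200×26.7 = −10413; K_2 = 68362 − 3200×(0.661 + 25.7) = −15993.2.
Balance: K_1 − x×(3200 − 923) = K_2, so x = (K_1 − K_2)/(3200 − 923) = 5580.2/2277 = 2.45 km.

2.45 km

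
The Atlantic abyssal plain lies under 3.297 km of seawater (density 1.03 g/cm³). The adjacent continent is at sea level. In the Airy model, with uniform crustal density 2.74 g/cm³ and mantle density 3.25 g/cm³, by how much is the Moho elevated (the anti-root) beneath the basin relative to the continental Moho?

11.1 km

Balancing pressure at the compensation depth: replacing crust with seawater at the top is compensated by replacing crust with mantle at the base: d (ρ_c − ρ_w) = a (ρ_m − ρ_c).
a = d (ρ_c − ρ_w)/(ρ_m − ρ_c) = 3.297 km × 1.71/0.51 = 11.1 km.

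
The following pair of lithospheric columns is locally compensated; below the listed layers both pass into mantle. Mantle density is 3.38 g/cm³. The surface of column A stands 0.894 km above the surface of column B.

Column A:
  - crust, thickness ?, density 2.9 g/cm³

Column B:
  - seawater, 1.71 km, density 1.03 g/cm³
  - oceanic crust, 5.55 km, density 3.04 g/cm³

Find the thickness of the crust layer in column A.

Take the compensation level at the base of the deeper column (depth z_c below the surface of column A) and equate Σ ρ_i t_i down to z_c; mantle fills any gap and the z_c terms cancel.
Column A: x×2.9 + (z_c − 0 − x)×3.38
Column B: 0.894×0 + 1.71×1.03 + 5.55×3.04 + (z_c − 0.894 − 7.26)×3.38
The z_c×3.38 term appears on both sides and cancels. Collect the known terms of each column as K = Σ(ρt)_known − 3.38 × (depth of known layers): K_A = 0 − 3.38×0 = 0; K_B = 18.6333 − 3.38×(0.894 + 7.26) = −8.92722.
Balance: K_A − x×(3.38 − 2.9) = K_B, so x = (K_A − K_B)/(3.38 − 2.9) = 8.92722/0.48 = 18.6 km.

18.6 km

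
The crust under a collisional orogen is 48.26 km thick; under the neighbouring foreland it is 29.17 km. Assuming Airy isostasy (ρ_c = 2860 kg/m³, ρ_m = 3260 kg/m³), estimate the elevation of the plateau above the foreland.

Excess crust Δ = 48.26 km − 29.17 km = 19.09 km, split between elevation h and root r with h + r = Δ.
Airy balance ρ_c h = (ρ_m − ρ_c) r gives r = h ρ_c/(ρ_m − ρ_c), so h (1 + ρ_c/(ρ_m − ρ_c)) = Δ, i.e. h = Δ (ρ_m − ρ_c)/ρ_m.
h = 19.09 km × 400/3260 = 2.34 km.

2.34 km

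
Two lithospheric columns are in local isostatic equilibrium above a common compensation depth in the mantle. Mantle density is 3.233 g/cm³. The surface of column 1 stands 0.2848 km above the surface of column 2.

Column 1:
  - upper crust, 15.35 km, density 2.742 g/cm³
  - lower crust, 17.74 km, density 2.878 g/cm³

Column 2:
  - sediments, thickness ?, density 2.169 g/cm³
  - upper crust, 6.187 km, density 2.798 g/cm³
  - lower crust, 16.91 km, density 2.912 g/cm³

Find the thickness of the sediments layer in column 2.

Take the compensation level at the base of the deeper column (depth z_c below the surface of column 1) and equate Σ ρ_i t_i down to z_c; mantle fills any gap and the z_c terms cancel.
Column 1: 15.35×2.742 + 17.74×2.878 + (z_c − 33.09)×3.233
Column 2: 0.2848×0 + x×2.169 + 6.187×2.798 + 16.91×2.912 + (z_c − 0.2848 − 23.097 − x)×3.233
The z_c×3.233 term appears on both sides and cancels. Collect the known terms of each column as K = Σ(ρt)_known − 3.233 × (depth of known layers): K_1 = 93.14542 − 3.233×33.09 = −13.83455; K_2 = 66.553146 − 3.233×(0.2848 + 23.097) = −9.0402134.
Balance: K_1 = K_2 − x×(3.233 − 2.169), so x = (K_2 − K_1)/(3.233 − 2.169) = 4.79434/1.064 = 4.51 km.

4.51 km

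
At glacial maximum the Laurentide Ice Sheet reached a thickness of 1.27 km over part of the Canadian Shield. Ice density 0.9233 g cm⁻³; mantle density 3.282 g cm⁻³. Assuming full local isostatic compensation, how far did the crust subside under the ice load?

0.357 km

Equating mass per unit area of the two columns: the ice load ρ_ice t is balanced by mantle displaced below, ρ_m s.
s = t ρ_ice / ρ_m = 1.27 km × 0.9233/3.282 = 0.357 km.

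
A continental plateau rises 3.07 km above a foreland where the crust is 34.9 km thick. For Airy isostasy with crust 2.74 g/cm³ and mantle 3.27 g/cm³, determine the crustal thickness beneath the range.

Root depth r = h ρ_c / (ρ_m − ρ_c) = 3.07 km × 2.74 / 0.53 = 15.87 km.
Total thickness = T + h + r = 34.9 km + 3.07 km + 15.87 km = 53.8 km.

53.8 km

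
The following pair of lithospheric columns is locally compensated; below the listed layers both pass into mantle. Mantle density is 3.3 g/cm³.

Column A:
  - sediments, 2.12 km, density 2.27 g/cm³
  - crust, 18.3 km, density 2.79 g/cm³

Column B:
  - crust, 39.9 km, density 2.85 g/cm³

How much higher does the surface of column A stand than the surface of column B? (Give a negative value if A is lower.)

For any compensation level in the mantle, the mantle terms cancel and isostasy reduces to e = (Σt_A − Σt_B) − (Σ(ρt)_A − Σ(ρt)_B) / ρ_m.
Σt_A = 20.42 km; Σt_B = 39.9 km; Σ(ρt)_A = 55.8694; Σ(ρt)_B = 113.715 (in km·g/cm³).
e = (20.42 − 39.9) − (55.8694 − 113.715) / 3.3 = −1.95 km.

−1.95 km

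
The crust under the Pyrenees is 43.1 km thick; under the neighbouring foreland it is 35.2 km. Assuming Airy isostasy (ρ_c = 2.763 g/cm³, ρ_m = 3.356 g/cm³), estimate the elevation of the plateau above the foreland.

Excess crust Δ = 43.1 km − 35.2 km = 7.9 km, split between elevation h and root r with h + r = Δ.
Airy balance ρ_c h = (ρ_m − ρ_c) r gives r = h ρ_c/(ρ_m − ρ_c), so h (1 + ρ_c/(ρ_m − ρ_c)) = Δ, i.e. h = Δ (ρ_m − ρ_c)/ρ_m.
h = 7.9 km × 0.593/3.356 = 1.4 km.

1.4 km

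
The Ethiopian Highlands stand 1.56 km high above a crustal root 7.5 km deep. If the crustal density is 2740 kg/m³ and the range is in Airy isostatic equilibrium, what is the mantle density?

Airy balance: ρ_c h = (ρ_m − ρ_c) r → ρ_m = ρ_c (1 + h/r).
ρ_m = 2740 × (1 + 1.56 km/7.5 km) = 3310 kg/m³.

3310 kg/m³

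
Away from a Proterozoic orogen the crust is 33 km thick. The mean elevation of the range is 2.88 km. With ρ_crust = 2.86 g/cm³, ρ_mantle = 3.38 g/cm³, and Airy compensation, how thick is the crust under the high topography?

51.7 km

Root depth r = h ρ_c / (ρ_m − ρ_c) = 2.88 km × 2.86 / 0.52 = 15.84 km.
Total thickness = T + h + r = 33 km + 2.88 km + 15.84 km = 51.7 km.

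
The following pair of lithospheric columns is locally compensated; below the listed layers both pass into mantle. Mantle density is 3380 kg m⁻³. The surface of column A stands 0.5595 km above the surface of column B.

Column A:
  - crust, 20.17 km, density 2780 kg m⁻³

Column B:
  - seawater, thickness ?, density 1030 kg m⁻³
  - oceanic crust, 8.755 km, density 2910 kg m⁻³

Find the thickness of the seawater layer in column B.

Take the compensation level at the base of the deeper column (depth z_c below the surface of column A) and equate Σ ρ_i t_i down to z_c; mantle fills any gap and the z_c terms cancel.
Column A: 20.17×2780 + (z_c − 20.17)×3380
Column B: 0.5595×0 + x×1030 + 8.755×2910 + (z_c − 0.5595 − 8.755 − x)×3380
The z_c×3380 term appears on both sides and cancels. Collect the known terms of each column as K = Σ(ρt)_known − 3380 × (depth of known layers): K_A = 56072.6 − 3380×20.17 = −12102; K_B = 25477.05 − 3380×(0.5595 + 8.755) = −6005.96.
Balance: K_A = K_B − x×(3380 − 1030), so x = (K_B − K_A)/(3380 − 1030) = 6096.04/2350 = 2.59 km.

2.59 km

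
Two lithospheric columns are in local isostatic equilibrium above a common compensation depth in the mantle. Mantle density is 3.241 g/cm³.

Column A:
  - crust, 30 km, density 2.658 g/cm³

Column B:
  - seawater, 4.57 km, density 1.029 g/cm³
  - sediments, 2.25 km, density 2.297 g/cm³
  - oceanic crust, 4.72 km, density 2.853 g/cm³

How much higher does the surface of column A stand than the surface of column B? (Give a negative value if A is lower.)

1.06 km

For any compensation level in the mantle, the mantle terms cancel and isostasy reduces to e = (Σt_A − Σt_B) − (Σ(ρt)_A − Σ(ρt)_B) / ρ_m.
Σt_A = 30 km; Σt_B = 11.54 km; Σ(ρt)_A = 79.74; Σ(ρt)_B = 23.33694 (in km·g/cm³).
e = (30 − 11.54) − (79.74 − 23.33694) / 3.241 = 1.06 km.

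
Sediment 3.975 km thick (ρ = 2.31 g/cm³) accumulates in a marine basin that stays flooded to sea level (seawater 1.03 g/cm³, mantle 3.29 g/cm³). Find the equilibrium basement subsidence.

2.25 km

Submarine loading: the sediment displaces seawater, and the subsidence is in turn flooded, so s (ρ_m − ρ_w) = t (ρ_sed − ρ_w).
s = 3.975 km × (2.31 − 1.03) / (3.29 − 1.03) = 2.25 km.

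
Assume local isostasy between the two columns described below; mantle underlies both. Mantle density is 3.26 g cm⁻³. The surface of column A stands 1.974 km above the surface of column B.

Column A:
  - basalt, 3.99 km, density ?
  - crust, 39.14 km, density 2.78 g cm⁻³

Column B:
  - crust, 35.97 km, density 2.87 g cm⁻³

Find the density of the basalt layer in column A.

Take the compensation level at the base of the deeper column (depth z_c below the surface of column A) and equate Σ ρ_i t_i down to z_c; mantle fills any gap and the z_c terms cancel.
Column A: 3.99×ρ + 39.14×2.78 + (z_c − 43.13)×3.26
Column B: 1.974×0 + 35.97×2.87 + (z_c − 1.974 − 35.97)×3.26
The z_c×3.26 term appears on both sides and cancels. Collect the known terms of each column as K = Σ(ρt)_known − 3.26 × (depth of known layers): K_A = 108.8092 − 3.26×43.13 = −31.7946; K_B = 103.2339 − 3.26×(1.974 + 35.97) = −20.46354.
Balance: K_A + 3.99×ρ = K_B, so ρ = (K_B − K_A)/3.99 = 11.3311/3.99 = 2.84 g cm⁻³.

2.84 g cm⁻³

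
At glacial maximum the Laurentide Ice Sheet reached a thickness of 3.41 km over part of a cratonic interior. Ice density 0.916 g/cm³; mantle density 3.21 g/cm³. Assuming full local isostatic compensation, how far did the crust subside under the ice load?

For local isostatic compensation: the ice load ρ_ice t is balanced by mantle displaced below, ρ_m s.
s = t ρ_ice / ρ_m = 3.41 km × 0.916/3.21 = 0.973 km.

0.973 km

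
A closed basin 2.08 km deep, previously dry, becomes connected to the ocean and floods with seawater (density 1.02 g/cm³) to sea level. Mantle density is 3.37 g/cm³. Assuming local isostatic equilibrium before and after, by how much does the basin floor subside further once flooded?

After flooding the water column is d + s deep. Its weight must equal the weight of mantle displaced by the extra subsidence s: (d + s) ρ_w = s ρ_m.
s = d ρ_w / (ρ_m − ρ_w) = 2.08 km × 1.02/(3.37 − 1.02) = 0.903 km.

0.903 km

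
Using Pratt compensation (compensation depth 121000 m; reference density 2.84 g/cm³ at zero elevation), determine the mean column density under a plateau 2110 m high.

Pratt balance: ρ_ref D = ρ (D + h).
ρ = ρ_ref D/(D + h) = 2.84 × 121000 m/(121000 m + 2110 m) = 2.79 g/cm³.

2.79 g/cm³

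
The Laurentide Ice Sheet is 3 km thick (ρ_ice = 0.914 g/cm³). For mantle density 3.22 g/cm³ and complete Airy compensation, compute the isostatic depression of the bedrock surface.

0.852 km

For local isostatic compensation: the ice load ρ_ice t is balanced by mantle displaced below, ρ_m s.
s = t ρ_ice / ρ_m = 3 km × 0.914/3.22 = 0.852 km.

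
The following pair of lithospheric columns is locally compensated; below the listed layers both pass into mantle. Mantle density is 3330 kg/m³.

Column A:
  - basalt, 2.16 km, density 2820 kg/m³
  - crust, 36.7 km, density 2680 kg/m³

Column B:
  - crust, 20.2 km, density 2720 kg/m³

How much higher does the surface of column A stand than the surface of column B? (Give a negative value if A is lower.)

3.79 km

For any compensation level in the mantle, the mantle terms cancel and isostasy reduces to e = (Σt_A − Σt_B) − (Σ(ρt)_A − Σ(ρt)_B) / ρ_m.
Σt_A = 38.86 km; Σt_B = 20.2 km; Σ(ρt)_A = 104447.2; Σ(ρt)_B = 54944 (in km·kg/m³).
e = (38.86 − 20.2) − (104447.2 − 54944) / 3330 = 3.79 km.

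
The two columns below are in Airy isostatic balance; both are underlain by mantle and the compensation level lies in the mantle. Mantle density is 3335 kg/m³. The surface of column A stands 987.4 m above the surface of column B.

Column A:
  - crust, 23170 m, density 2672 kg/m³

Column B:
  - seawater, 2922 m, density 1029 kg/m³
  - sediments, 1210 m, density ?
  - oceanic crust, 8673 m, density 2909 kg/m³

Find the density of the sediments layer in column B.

1980 kg/m³

Take the compensation level at the base of the deeper column (depth z_c below the surface of column A) and equate Σ ρ_i t_i down to z_c; mantle fills any gap and the z_c terms cancel.
Column A: 23170×2672 + (z_c − 23170)×3335
Column B: 987.4×0 + 2922×1029 + 1210×ρ + 8673×2909 + (z_c − 987.4 − 12805)×3335
The z_c×3335 term appears on both sides and cancels. Collect the known terms of each column as K = Σ(ρt)_known − 3335 × (depth of known layers): K_A = 61910240 − 3335×23170 = −15361710; K_B = 28236495 − 3335×(987.4 + 12805) = −17761159.
Balance: K_A = K_B + 1210×ρ, so ρ = (K_A − K_B)/1210 = 2399450/1210 = 1980 kg/m³.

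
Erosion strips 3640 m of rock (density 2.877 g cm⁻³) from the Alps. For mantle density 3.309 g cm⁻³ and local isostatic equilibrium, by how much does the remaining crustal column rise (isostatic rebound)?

Unloading: uplift u = e ρ_c/ρ_m = 3640 m × 2.877/3.309 = 3160 m.

3160 m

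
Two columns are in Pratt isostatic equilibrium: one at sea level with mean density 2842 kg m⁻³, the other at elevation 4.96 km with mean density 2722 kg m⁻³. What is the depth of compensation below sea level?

113 km

ρ_ref D = ρ (D + h) → D (ρ_ref − ρ) = ρ h.
D = ρ h/(ρ_ref − ρ) = 2722 × 4.96 km/(2842 − 2722) = 113 km.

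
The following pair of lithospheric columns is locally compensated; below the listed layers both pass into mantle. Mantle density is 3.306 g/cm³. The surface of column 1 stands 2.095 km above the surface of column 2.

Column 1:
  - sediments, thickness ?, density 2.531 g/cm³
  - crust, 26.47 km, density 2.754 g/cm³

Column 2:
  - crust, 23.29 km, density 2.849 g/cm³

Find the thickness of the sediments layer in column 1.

Take the compensation level at the base of the deeper column (depth z_c below the surface of column 1) and equate Σ ρ_i t_i down to z_c; mantle fills any gap and the z_c terms cancel.
Column 1: x×2.531 + 26.47×2.754 + (z_c − 26.47 − x)×3.306
Column 2: 2.095×0 + 23.29×2.849 + (z_c − 2.095 − 23.29)×3.306
The z_c×3.306 term appears on both sides and cancels. Collect the known terms of each column as K = Σ(ρt)_known − 3.306 × (depth of known layers): K_1 = 72.89838 − 3.306×26.47 = −14.61144; K_2 = 66.35321 − 3.306×(2.095 + 23.29) = −17.5696.
Balance: K_1 − x×(3.306 − 2.531) = K_2, so x = (K_1 − K_2)/(3.306 − 2.531) = 2.95816/0.775 = 3.82 km.

3.82 km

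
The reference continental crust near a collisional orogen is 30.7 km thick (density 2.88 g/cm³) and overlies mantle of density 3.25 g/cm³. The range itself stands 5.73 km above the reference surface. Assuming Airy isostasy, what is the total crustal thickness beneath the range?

81 km

Root depth r = h ρ_c / (ρ_m − ρ_c) = 5.73 km × 2.88 / 0.37 = 44.6 km.
Total thickness = T + h + r = 30.7 km + 5.73 km + 44.6 km = 81 km.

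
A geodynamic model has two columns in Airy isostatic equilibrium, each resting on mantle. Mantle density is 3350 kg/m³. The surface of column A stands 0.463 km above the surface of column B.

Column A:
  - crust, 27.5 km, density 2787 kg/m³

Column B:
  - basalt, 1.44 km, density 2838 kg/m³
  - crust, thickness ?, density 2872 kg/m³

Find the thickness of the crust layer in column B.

Take the compensation level at the base of the deeper column (depth z_c below the surface of column A) and equate Σ ρ_i t_i down to z_c; mantle fills any gap and the z_c terms cancel.
Column A: 27.5×2787 + (z_c − 27.5)×3350
Column B: 0.463×0 + 1.44×2838 + x×2872 + (z_c − 0.463 − 1.44 − x)×3350
The z_c×3350 term appears on both sides and cancels. Collect the known terms of each column as K = Σ(ρt)_known − 3350 × (depth of known layers): K_A = 76642.5 − 3350×27.5 = −15482.5; K_B = 4086.72 − 3350×(0.463 + 1.44) = −2288.33.
Balance: K_A = K_B − x×(3350 − 2872), so x = (K_B − K_A)/(3350 − 2872) = 13194.2/478 = 27.6 km.

27.6 km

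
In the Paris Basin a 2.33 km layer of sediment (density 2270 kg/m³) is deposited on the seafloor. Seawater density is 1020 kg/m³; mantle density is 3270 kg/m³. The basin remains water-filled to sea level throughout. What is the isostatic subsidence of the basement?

1.29 km

Submarine loading: the sediment displaces seawater, and the subsidence is in turn flooded, so s (ρ_m − ρ_w) = t (ρ_sed − ρ_w).
s = 2.33 km × (2270 − 1020) / (3270 − 1020) = 1.29 km.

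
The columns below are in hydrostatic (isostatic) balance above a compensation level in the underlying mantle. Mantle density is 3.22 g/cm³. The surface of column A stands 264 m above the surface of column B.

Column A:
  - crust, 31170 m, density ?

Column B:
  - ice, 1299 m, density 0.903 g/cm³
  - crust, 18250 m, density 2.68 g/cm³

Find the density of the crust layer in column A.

Take the compensation level at the base of the deeper column (depth z_c below the surface of column A) and equate Σ ρ_i t_i down to z_c; mantle fills any gap and the z_c terms cancel.
Column A: 31170×ρ + (z_c − 31170)×3.22
Column B: 264×0 + 1299×0.903 + 18250×2.68 + (z_c − 264 − 19549)×3.22
The z_c×3.22 term appears on both sides and cancels. Collect the known terms of each column as K = Σ(ρt)_known − 3.22 × (depth of known layers): K_A = 0 − 3.22×31170 = −100367.4; K_B = 50082.997 − 3.22×(264 + 19549) = −13714.863.
Balance: K_A + 31170×ρ = K_B, so ρ = (K_B − K_A)/31170 = 86652.5/31170 = 2.78 g/cm³.

2.78 g/cm³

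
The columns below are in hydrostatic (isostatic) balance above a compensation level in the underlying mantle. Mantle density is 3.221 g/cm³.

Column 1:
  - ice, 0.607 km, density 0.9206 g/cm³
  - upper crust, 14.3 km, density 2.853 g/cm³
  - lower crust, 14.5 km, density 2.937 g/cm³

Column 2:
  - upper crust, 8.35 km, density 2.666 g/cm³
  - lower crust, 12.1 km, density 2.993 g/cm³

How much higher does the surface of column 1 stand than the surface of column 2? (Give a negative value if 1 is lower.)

1.05 km

For any compensation level in the mantle, the mantle terms cancel and isostasy reduces to e = (Σt_1 − Σt_2) − (Σ(ρt)_1 − Σ(ρt)_2) / ρ_m.
Σt_1 = 29.407 km; Σt_2 = 20.45 km; Σ(ρt)_1 = 83.9432042; Σ(ρt)_2 = 58.4764 (in km·g/cm³).
e = (29.407 − 20.45) − (83.9432042 − 58.4764) / 3.221 = 1.05 km.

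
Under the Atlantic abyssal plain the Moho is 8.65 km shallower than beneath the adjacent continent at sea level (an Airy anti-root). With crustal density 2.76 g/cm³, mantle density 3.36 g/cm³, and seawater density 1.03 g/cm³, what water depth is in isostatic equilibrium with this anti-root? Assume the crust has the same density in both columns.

Replacing a thickness d of crust by seawater at the top must be balanced by replacing crust with mantle at the base: d (ρ_c − ρ_w) = a (ρ_m − ρ_c).
d = a (ρ_m − ρ_c)/(ρ_c − ρ_w) = 8.65 km × 0.6/1.73 = 3 km.

3 km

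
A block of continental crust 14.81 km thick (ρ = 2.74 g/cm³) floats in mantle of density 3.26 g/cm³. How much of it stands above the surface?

2.36 km

Floating equilibrium: submerged depth d = t ρ_obj/ρ_fluid = 14.81 km × 2.74/3.26 = 12.45 km.
Freeboard = t − d = 14.81 km − 12.45 km = 2.36 km.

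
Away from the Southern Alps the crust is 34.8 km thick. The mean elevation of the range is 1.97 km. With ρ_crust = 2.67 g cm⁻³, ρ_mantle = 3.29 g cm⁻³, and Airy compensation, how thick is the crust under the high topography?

45.3 km

Root depth r = h ρ_c / (ρ_m − ρ_c) = 1.97 km × 2.67 / 0.62 = 8.484 km.
Total thickness = T + h + r = 34.8 km + 1.97 km + 8.484 km = 45.3 km.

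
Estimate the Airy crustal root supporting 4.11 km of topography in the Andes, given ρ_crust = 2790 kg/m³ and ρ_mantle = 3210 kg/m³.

27.3 km

In Airy isostatic equilibrium: the weight of the topography is balanced by the buoyancy of the root, ρ_c h = (ρ_m − ρ_c) r.
r = h · ρ_c / (ρ_m − ρ_c) = 4.11 km × 2790 / (3210 − 2790) = 27.3 km.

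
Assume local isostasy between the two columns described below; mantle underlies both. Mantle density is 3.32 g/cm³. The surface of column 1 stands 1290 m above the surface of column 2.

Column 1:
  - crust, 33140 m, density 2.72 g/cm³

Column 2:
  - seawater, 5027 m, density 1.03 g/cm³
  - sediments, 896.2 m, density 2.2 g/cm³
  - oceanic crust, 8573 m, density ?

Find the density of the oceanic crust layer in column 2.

Take the compensation level at the base of the deeper column (depth z_c below the surface of column 1) and equate Σ ρ_i t_i down to z_c; mantle fills any gap and the z_c terms cancel.
Column 1: 33140×2.72 + (z_c − 33140)×3.32
Column 2: 1290×0 + 5027×1.03 + 896.2×2.2 + 8573×ρ + (z_c − 1290 − 14496.2)×3.32
The z_c×3.32 term appears on both sides and cancels. Collect the known terms of each column as K = Σ(ρt)_known − 3.32 × (depth of known layers): K_1 = 90140.8 − 3.32×33140 = −19884; K_2 = 7149.45 − 3.32×(1290 + 14496.2) = −45260.734.
Balance: K_1 = K_2 + 8573×ρ, so ρ = (K_1 − K_2)/8573 = 25376.7/8573 = 2.96 g/cm³.

2.96 g/cm³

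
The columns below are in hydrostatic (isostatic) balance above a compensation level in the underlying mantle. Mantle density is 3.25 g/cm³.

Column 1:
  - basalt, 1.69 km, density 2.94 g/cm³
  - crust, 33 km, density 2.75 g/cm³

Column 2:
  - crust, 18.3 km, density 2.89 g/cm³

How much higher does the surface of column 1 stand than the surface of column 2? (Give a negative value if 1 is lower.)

For any compensation level in the mantle, the mantle terms cancel and isostasy reduces to e = (Σt_1 − Σt_2) − (Σ(ρt)_1 − Σ(ρt)_2) / ρ_m.
Σt_1 = 34.69 km; Σt_2 = 18.3 km; Σ(ρt)_1 = 95.7186; Σ(ρt)_2 = 52.887 (in km·g/cm³).
e = (34.69 − 18.3) − (95.7186 − 52.887) / 3.25 = 3.21 km.

3.21 km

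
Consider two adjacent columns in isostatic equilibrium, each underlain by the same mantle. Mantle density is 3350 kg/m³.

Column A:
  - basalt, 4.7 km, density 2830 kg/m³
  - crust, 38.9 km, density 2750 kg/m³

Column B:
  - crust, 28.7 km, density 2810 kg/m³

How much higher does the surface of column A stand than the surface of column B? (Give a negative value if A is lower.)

For any compensation level in the mantle, the mantle terms cancel and isostasy reduces to e = (Σt_A − Σt_B) − (Σ(ρt)_A − Σ(ρt)_B) / ρ_m.
Σt_A = 43.6 km; Σt_B = 28.7 km; Σ(ρt)_A = 120276; Σ(ρt)_B = 80647 (in km·kg/m³).
e = (43.6 − 28.7) − (120276 − 80647) / 3350 = 3.07 km.

3.07 km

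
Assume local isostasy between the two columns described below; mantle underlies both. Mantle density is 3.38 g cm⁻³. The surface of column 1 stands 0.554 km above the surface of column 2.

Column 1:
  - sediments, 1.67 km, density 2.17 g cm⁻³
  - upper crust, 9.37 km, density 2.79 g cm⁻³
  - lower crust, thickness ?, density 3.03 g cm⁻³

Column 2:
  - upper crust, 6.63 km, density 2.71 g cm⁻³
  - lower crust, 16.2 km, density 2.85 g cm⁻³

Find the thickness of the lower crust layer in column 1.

Take the compensation level at the base of the deeper column (depth z_c below the surface of column 1) and equate Σ ρ_i t_i down to z_c; mantle fills any gap and the z_c terms cancel.
Column 1: 1.67×2.17 + 9.37×2.79 + x×3.03 + (z_c − 11.04 − x)×3.38
Column 2: 0.554×0 + 6.63×2.71 + 16.2×2.85 + (z_c − 0.554 − 22.83)×3.38
The z_c×3.38 term appears on both sides and cancels. Collect the known terms of each column as K = Σ(ρt)_known − 3.38 × (depth of known layers): K_1 = 29.7662 − 3.38×11.04 = −7.549; K_2 = 64.1373 − 3.38×(0.554 + 22.83) = −14.90062.
Balance: K_1 − x×(3.38 − 3.03) = K_2, so x = (K_1 − K_2)/(3.38 − 3.03) = 7.35162/0.35 = 21 km.

21 km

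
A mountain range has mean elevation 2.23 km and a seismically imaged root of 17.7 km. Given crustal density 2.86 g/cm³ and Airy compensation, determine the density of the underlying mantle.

3.22 g/cm³

Airy balance: ρ_c h = (ρ_m − ρ_c) r → ρ_m = ρ_c (1 + h/r).
ρ_m = 2.86 × (1 + 2.23 km/17.7 km) = 3.22 g/cm³.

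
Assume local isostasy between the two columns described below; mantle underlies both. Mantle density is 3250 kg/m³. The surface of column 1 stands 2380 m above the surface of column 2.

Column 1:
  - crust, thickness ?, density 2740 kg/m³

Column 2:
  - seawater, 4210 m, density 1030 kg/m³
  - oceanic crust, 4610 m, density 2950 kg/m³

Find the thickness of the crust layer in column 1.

36200 m

Take the compensation level at the base of the deeper column (depth z_c below the surface of column 1) and equate Σ ρ_i t_i down to z_c; mantle fills any gap and the z_c terms cancel.
Column 1: x×2740 + (z_c − 0 − x)×3250
Column 2: 2380×0 + 4210×1030 + 4610×2950 + (z_c − 2380 − 8820)×3250
The z_c×3250 term appears on both sides and cancels. Collect the known terms of each column as K = Σ(ρt)_known − 3250 × (depth of known layers): K_1 = 0 − 3250×0 = 0; K_2 = 17935800 − 3250×(2380 + 8820) = −18464200.
Balance: K_1 − x×(3250 − 2740) = K_2, so x = (K_1 − K_2)/(3250 − 2740) = 18464200/510 = 36200 m.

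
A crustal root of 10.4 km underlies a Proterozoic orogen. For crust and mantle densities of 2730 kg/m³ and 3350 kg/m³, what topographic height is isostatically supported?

In Airy isostatic equilibrium: ρ_c h = (ρ_m − ρ_c) r.
h = r (ρ_m − ρ_c) / ρ_c = 10.4 km × (3350 − 2730) / 2730 = 2.36 km.

2.36 km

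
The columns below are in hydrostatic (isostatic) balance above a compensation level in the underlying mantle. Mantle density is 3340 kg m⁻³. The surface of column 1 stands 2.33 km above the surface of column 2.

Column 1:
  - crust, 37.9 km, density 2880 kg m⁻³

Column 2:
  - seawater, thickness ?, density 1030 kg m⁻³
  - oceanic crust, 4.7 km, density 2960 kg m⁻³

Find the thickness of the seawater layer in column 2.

Take the compensation level at the base of the deeper column (depth z_c below the surface of column 1) and equate Σ ρ_i t_i down to z_c; mantle fills any gap and the z_c terms cancel.
Column 1: 37.9×2880 + (z_c − 37.9)×3340
Column 2: 2.33×0 + x×1030 + 4.7×2960 + (z_c − 2.33 − 4.7 − x)×3340
The z_c×3340 term appears on both sides and cancels. Collect the known terms of each column as K = Σ(ρt)_known − 3340 × (depth of known layers): K_1 = 109152 − 3340×37.9 = −17434; K_2 = 13912 − 3340×(2.33 + 4.7) = −9568.2.
Balance: K_1 = K_2 − x×(3340 − 1030), so x = (K_2 − K_1)/(3340 − 1030) = 7865.8/2310 = 3.41 km.

3.41 km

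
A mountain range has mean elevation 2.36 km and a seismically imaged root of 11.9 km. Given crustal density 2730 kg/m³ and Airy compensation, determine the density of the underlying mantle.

Airy balance: ρ_c h = (ρ_m − ρ_c) r → ρ_m = ρ_c (1 + h/r).
ρ_m = 2730 × (1 + 2.36 km/11.9 km) = 3270 kg/m³.

3270 kg/m³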